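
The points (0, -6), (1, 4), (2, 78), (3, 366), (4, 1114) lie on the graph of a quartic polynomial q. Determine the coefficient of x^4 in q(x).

Write q(x) = ax^4 + bx^3 + cx^2 + dx + e. Substituting each data point gives a linear system:
  e = -6
  a + b + c + d + e = 4
  16a + 8b + 4c + 2d + e = 78
  81a + 27b + 9c + 3d + e = 366
  256a + 64b + 16c + 4d + e = 1114
Solving the system yields a = 4, b = 1, c = 1, d = 4, e = -6.
So q(x) = 4x⁴ + x³ + x² + 4x - 6.
The leading coefficient is 4.

4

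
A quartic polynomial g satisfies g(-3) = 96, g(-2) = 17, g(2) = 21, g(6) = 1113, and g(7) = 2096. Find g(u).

g(u) = u^4 - u^3 + 5u + 3

Write g(u) = au^4 + bu^3 + cu^2 + du + e. Substituting each data point gives a linear system:
  81a - 27b + 9c - 3d + e = 96
  16a - 8b + 4c - 2d + e = 17
  16a + 8b + 4c + 2d + e = 21
  1296a + 216b + 36c + 6d + e = 1113
  2401a + 343b + 49c + 7d + e = 2096
Solving the system yields a = 1, b = -1, c = 0, d = 5, e = 3.
So g(u) = u^4 - u^3 + 5u + 3.
Check: g(6) = 1113. ✓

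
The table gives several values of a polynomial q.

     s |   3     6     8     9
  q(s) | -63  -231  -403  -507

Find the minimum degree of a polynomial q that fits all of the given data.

Divided differences on the nodes 3, 6, 8, 9:
  order 0: -63  -231  -403  -507
  order 1: -56  -86  -104
  order 2: -6  -6
  order 3: 0
The order-2 divided differences are all -6 (nonzero) and every higher order vanishes, so the data lies on a polynomial of degree exactly 2.

2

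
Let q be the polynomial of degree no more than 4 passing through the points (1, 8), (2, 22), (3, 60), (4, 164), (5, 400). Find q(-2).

Using the Lagrange interpolation formula with nodes 1, 2, 3, 4, 5:
  L_0(s) = (s - 2)(s - 3)(s - 4)(s - 5) / 24
  L_1(s) = (s - 1)(s - 3)(s - 4)(s - 5) / -6
  L_2(s) = (s - 1)(s - 2)(s - 4)(s - 5) / 4
  L_3(s) = (s - 1)(s - 2)(s - 3)(s - 5) / -6
  L_4(s) = (s - 1)(s - 2)(s - 3)(s - 4) / 24
Then q(s) = 8·L_0(s) + 22·L_1(s) + 60·L_2(s) + 164·L_3(s) + 400·L_4(s).
Expanding and collecting terms gives q(s) = s⁴ - 3s³ + 5s² + 5s.
Evaluating at s = -2: q(-2) = 50.

50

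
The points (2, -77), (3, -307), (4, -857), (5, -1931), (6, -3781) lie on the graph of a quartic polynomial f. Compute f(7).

Using the Lagrange interpolation formula with nodes 2, 3, 4, 5, 6:
  L_0(s) = (s - 3)(s - 4)(s - 5)(s - 6) / 24
  L_1(s) = (s - 2)(s - 4)(s - 5)(s - 6) / -6
  L_2(s) = (s - 2)(s - 3)(s - 5)(s - 6) / 4
  L_3(s) = (s - 2)(s - 3)(s - 4)(s - 6) / -6
  L_4(s) = (s - 2)(s - 3)(s - 4)(s - 5) / 24
Then f(s) = -77·L_0(s) - 307·L_1(s) - 857·L_2(s) - 1931·L_3(s) - 3781·L_4(s).
Expanding and collecting terms gives f(s) = -2s^4 - 6s^3 + 4s^2 - 6s - 1.
Evaluating at s = 7: f(7) = -6707.

-6707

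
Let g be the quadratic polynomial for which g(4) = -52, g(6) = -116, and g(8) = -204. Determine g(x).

g(x) = -3x^2 - 2x + 4

Using the Lagrange interpolation formula with nodes 4, 6, 8:
  L_0(x) = (x - 6)(x - 8) / 8
  L_1(x) = (x - 4)(x - 8) / -4
  L_2(x) = (x - 4)(x - 6) / 8
Then g(x) = -52·L_0(x) - 116·L_1(x) - 204·L_2(x).
Expanding and collecting terms gives g(x) = -3x^2 - 2x + 4.
Check: g(8) = -204. ✓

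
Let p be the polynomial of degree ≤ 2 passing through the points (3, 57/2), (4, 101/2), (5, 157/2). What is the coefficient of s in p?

1

Write p(s) = as^2 + bs + c. Substituting each data point gives a linear system:
  9a + 3b + c = 57/2
  16a + 4b + c = 101/2
  25a + 5b + c = 157/2
Solving the system yields a = 3, b = 1, c = -3/2.
So p(s) = 3s² + s - 3/2.
The coefficient of s is 1.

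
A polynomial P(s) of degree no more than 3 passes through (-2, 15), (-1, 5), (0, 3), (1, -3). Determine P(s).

P(s) = -2s^3 - 2s^2 - 2s + 3

Write P(s) = as^3 + bs^2 + cs + d. Substituting each data point gives a linear system:
  -8a + 4b - 2c + d = 15
  -a + b - c + d = 5
  d = 3
  a + b + c + d = -3
Solving the system yields a = -2, b = -2, c = -2, d = 3.
So P(s) = -2s^3 - 2s^2 - 2s + 3.
Check: P(-1) = 5. ✓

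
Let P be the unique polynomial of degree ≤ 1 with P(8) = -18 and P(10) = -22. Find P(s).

P(s) = -2s - 2

Write P(s) = as + b. Substituting each data point gives a linear system:
  8a + b = -18
  10a + b = -22
Solving the system yields a = -2, b = -2.
So P(s) = -2s - 2.
Check: P(8) = -18. ✓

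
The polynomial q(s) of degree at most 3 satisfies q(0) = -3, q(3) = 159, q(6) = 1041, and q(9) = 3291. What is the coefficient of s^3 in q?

Write q(s) = as^3 + bs^2 + cs + d. Substituting each data point gives a linear system:
  d = -3
  27a + 9b + 3c + d = 159
  216a + 36b + 6c + d = 1041
  729a + 81b + 9c + d = 3291
Solving the system yields a = 4, b = 4, c = 6, d = -3.
So q(s) = 4s^3 + 4s^2 + 6s - 3.
The leading coefficient is 4.

4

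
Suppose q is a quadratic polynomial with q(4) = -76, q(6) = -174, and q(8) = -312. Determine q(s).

Using the Lagrange interpolation formula with nodes 4, 6, 8:
  L_0(s) = (s - 6)(s - 8) / 8
  L_1(s) = (s - 4)(s - 8) / -4
  L_2(s) = (s - 4)(s - 6) / 8
Then q(s) = -76·L_0(s) - 174·L_1(s) - 312·L_2(s).
Expanding and collecting terms gives q(s) = -5s² + s.
Check: q(6) = -174. ✓

q(s) = -5s^2 + s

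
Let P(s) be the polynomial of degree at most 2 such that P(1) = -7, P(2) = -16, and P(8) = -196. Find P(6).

Write P(s) = as^2 + bs + c. Substituting each data point gives a linear system:
  a + b + c = -7
  4a + 2b + c = -16
  64a + 8b + c = -196
Solving the system yields a = -3, b = 0, c = -4.
So P(s) = -3s^2 - 4.
Then P(6) = -112.

-112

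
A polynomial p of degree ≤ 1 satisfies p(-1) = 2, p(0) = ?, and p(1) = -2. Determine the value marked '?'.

0

On equispaced nodes a degree-1 polynomial has vanishing second forward difference, so
  p(-1) - 2·p(0) + p(1) = 0.
Substituting the known values and solving for p(0):
  -2·p(0) = 0
  p(0) = 0.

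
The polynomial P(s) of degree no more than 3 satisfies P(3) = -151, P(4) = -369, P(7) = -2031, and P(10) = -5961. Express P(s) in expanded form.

Write P(s) = as^3 + bs^2 + cs + d. Substituting each data point gives a linear system:
  27a + 9b + 3c + d = -151
  64a + 16b + 4c + d = -369
  343a + 49b + 7c + d = -2031
  1000a + 100b + 10c + d = -5961
Solving the system yields a = -6, b = 0, c = 4, d = -1.
So P(s) = -6s³ + 4s - 1.
Check: P(10) = -5961. ✓

P(s) = -6s^3 + 4s - 1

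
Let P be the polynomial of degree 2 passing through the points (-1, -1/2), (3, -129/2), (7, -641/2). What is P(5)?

-337/2

Write P(n) = an^2 + bn + c. Substituting each data point gives a linear system:
  a - b + c = -1/2
  9a + 3b + c = -129/2
  49a + 7b + c = -641/2
Solving the system yields a = -6, b = -4, c = 3/2.
So P(n) = -6n^2 - 4n + 3/2.
Then P(5) = -337/2.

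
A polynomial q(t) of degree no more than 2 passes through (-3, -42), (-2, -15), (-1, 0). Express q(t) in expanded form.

q(t) = -6t^2 - 3t + 3

Write q(t) = at^2 + bt + c. Substituting each data point gives a linear system:
  9a - 3b + c = -42
  4a - 2b + c = -15
  a - b + c = 0
Solving the system yields a = -6, b = -3, c = 3.
So q(t) = -6t^2 - 3t + 3.
Check: q(-2) = -15. ✓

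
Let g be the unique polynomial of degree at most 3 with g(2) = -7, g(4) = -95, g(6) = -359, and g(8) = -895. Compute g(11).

Write g(u) = au^3 + bu^2 + cu + d. Substituting each data point gives a linear system:
  8a + 4b + 2c + d = -7
  64a + 16b + 4c + d = -95
  216a + 36b + 6c + d = -359
  512a + 64b + 8c + d = -895
Solving the system yields a = -2, b = 2, c = 0, d = 1.
So g(u) = -2u^3 + 2u^2 + 1.
Then g(11) = -2419.

-2419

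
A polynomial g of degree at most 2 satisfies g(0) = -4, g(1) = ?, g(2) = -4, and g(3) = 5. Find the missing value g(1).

The 3 known points determine the degree-2 polynomial uniquely.
Write g(x) = ax^2 + bx + c. Substituting each data point gives a linear system:
  c = -4
  4a + 2b + c = -4
  9a + 3b + c = 5
Solving the system yields a = 3, b = -6, c = -4.
So g(x) = 3x² - 6x - 4.
Then g(1) = -7.

-7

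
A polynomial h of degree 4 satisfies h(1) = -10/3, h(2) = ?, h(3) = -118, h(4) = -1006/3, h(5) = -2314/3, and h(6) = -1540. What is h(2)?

-88/3

The 5 known points determine the degree-4 polynomial uniquely.
Write h(u) = au^4 + bu^3 + cu^2 + du + e. Substituting each data point gives a linear system:
  a + b + c + d + e = -10/3
  81a + 27b + 9c + 3d + e = -118
  256a + 64b + 16c + 4d + e = -1006/3
  625a + 125b + 25c + 5d + e = -2314/3
  1296a + 216b + 36c + 6d + e = -1540
Solving the system yields a = -1, b = -1, c = -1/3, d = -3, e = 2.
So h(u) = -u^4 - u^3 - (1/3)u^2 - 3u + 2.
Then h(2) = -88/3.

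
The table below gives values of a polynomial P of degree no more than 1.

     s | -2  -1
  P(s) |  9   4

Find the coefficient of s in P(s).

Write P(s) = as + b. Substituting each data point gives a linear system:
  -2a + b = 9
  -a + b = 4
Solving the system yields a = -5, b = -1.
So P(s) = -5s - 1.
The leading coefficient is -5.

-5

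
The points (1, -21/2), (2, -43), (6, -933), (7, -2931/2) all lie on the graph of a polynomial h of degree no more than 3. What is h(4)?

Using the Lagrange interpolation formula with nodes 1, 2, 6, 7:
  L_0(t) = (t - 2)(t - 6)(t - 7) / -30
  L_1(t) = (t - 1)(t - 6)(t - 7) / 20
  L_2(t) = (t - 1)(t - 2)(t - 7) / -20
  L_3(t) = (t - 1)(t - 2)(t - 6) / 30
Then h(t) = -21/2·L_0(t) - 43·L_1(t) - 933·L_2(t) - 2931/2·L_3(t).
Expanding and collecting terms gives h(t) = -4t^3 - 2t^2 + (3/2)t - 6.
Evaluating at t = 4: h(4) = -288.

-288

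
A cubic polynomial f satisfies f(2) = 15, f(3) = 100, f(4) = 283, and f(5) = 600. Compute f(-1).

-12

Write f(t) = at^3 + bt^2 + ct + d. Substituting each data point gives a linear system:
  8a + 4b + 2c + d = 15
  27a + 9b + 3c + d = 100
  64a + 16b + 4c + d = 283
  125a + 25b + 5c + d = 600
Solving the system yields a = 6, b = -5, c = -4, d = -5.
So f(t) = 6t³ - 5t² - 4t - 5.
Then f(-1) = -12.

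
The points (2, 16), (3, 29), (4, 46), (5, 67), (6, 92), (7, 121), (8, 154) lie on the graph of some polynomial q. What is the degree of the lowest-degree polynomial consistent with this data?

2

Forward differences of the values at n = 2, 3, 4, 5, 6, 7, 8:
  q  : 16  29  46  67  92  121  154
  Δ  : 13  17  21  25  29  33
  Δ^2: 4  4  4  4  4
  Δ^3: 0  0  0  0
  Δ^4: 0  0  0
  Δ^5: 0  0
  Δ^6: 0
The second differences are constant (4) and nonzero, while all higher differences vanish, so the minimal degree is 2.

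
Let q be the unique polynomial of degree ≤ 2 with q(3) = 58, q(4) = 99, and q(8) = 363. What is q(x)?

q(x) = 5x^2 + 6x - 5

Write q(x) = ax^2 + bx + c. Substituting each data point gives a linear system:
  9a + 3b + c = 58
  16a + 4b + c = 99
  64a + 8b + c = 363
Solving the system yields a = 5, b = 6, c = -5.
So q(x) = 5x² + 6x - 5.
Check: q(8) = 363. ✓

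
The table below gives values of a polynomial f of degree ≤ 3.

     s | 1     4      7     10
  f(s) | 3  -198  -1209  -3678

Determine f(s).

Write f(s) = as^3 + bs^2 + cs + d. Substituting each data point gives a linear system:
  a + b + c + d = 3
  64a + 16b + 4c + d = -198
  343a + 49b + 7c + d = -1209
  1000a + 100b + 10c + d = -3678
Solving the system yields a = -4, b = 3, c = 2, d = 2.
So f(s) = -4s^3 + 3s^2 + 2s + 2.
Check: f(4) = -198. ✓

f(s) = -4s^3 + 3s^2 + 2s + 2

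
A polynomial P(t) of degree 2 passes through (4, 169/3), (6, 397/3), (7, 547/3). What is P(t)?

P(t) = 4t^2 - 2t + 1/3

Write P(t) = at^2 + bt + c. Substituting each data point gives a linear system:
  16a + 4b + c = 169/3
  36a + 6b + c = 397/3
  49a + 7b + c = 547/3
Solving the system yields a = 4, b = -2, c = 1/3.
So P(t) = 4t^2 - 2t + 1/3.
Check: P(6) = 397/3. ✓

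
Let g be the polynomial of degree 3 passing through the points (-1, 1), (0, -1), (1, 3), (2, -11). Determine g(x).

g(x) = -4x^3 + 3x^2 + 5x - 1

Write g(x) = ax^3 + bx^2 + cx + d. Substituting each data point gives a linear system:
  -a + b - c + d = 1
  d = -1
  a + b + c + d = 3
  8a + 4b + 2c + d = -11
Solving the system yields a = -4, b = 3, c = 5, d = -1.
So g(x) = -4x^3 + 3x^2 + 5x - 1.
Check: g(0) = -1. ✓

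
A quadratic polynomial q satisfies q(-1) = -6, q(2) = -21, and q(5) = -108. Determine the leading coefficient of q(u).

Write q(u) = au^2 + bu + c. Substituting each data point gives a linear system:
  a - b + c = -6
  4a + 2b + c = -21
  25a + 5b + c = -108
Solving the system yields a = -4, b = -1, c = -3.
So q(u) = -4u² - u - 3.
The leading coefficient is -4.

-4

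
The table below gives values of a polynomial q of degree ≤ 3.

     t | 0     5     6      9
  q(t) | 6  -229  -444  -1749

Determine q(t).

q(t) = -3t^3 + 5t^2 + 3t + 6

Write q(t) = at^3 + bt^2 + ct + d. Substituting each data point gives a linear system:
  d = 6
  125a + 25b + 5c + d = -229
  216a + 36b + 6c + d = -444
  729a + 81b + 9c + d = -1749
Solving the system yields a = -3, b = 5, c = 3, d = 6.
So q(t) = -3t^3 + 5t^2 + 3t + 6.
Check: q(9) = -1749. ✓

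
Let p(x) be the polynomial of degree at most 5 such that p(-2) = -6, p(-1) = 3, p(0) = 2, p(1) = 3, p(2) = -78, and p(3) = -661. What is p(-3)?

Forward differences of the values at x = -2, -1, 0, 1, 2, 3:
  p  : -6  3  2  3  -78  -661
  Δ  : 9  -1  1  -81  -583
  Δ^2: -10  2  -82  -502
  Δ^3: 12  -84  -420
  Δ^4: -96  -336
  Δ^5: -240
The fifth differences are constant, confirming degree 5.
Interpolating (Newton forward form) and evaluating at x = -3 gives p(-3) = 107.

107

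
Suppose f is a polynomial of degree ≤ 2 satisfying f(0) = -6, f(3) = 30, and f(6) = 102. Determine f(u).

Write f(u) = au^2 + bu + c. Substituting each data point gives a linear system:
  c = -6
  9a + 3b + c = 30
  36a + 6b + c = 102
Solving the system yields a = 2, b = 6, c = -6.
So f(u) = 2u^2 + 6u - 6.
Check: f(0) = -6. ✓

f(u) = 2u^2 + 6u - 6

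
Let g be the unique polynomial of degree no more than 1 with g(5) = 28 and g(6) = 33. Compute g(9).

Using the Lagrange interpolation formula with nodes 5, 6:
  L_0(u) = (u - 6) / -1
  L_1(u) = (u - 5) / 1
Then g(u) = 28·L_0(u) + 33·L_1(u).
Expanding and collecting terms gives g(u) = 5u + 3.
Evaluating at u = 9: g(9) = 48.

48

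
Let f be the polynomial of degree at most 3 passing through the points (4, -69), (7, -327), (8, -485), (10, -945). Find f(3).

Using the Lagrange interpolation formula with nodes 4, 7, 8, 10:
  L_0(n) = (n - 7)(n - 8)(n - 10) / -72
  L_1(n) = (n - 4)(n - 8)(n - 10) / 9
  L_2(n) = (n - 4)(n - 7)(n - 10) / -8
  L_3(n) = (n - 4)(n - 7)(n - 8) / 36
Then f(n) = -69·L_0(n) - 327·L_1(n) - 485·L_2(n) - 945·L_3(n).
Expanding and collecting terms gives f(n) = -n³ + n² - 4n - 5.
Evaluating at n = 3: f(3) = -35.

-35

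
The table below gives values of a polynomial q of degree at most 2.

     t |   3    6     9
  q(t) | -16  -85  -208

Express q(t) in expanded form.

Write q(t) = at^2 + bt + c. Substituting each data point gives a linear system:
  9a + 3b + c = -16
  36a + 6b + c = -85
  81a + 9b + c = -208
Solving the system yields a = -3, b = 4, c = -1.
So q(t) = -3t^2 + 4t - 1.
Check: q(9) = -208. ✓

q(t) = -3t^2 + 4t - 1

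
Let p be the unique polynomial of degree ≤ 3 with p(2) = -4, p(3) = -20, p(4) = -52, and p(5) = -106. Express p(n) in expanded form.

p(n) = -n^3 + n^2 - 2n + 4

Using the Lagrange interpolation formula with nodes 2, 3, 4, 5:
  L_0(n) = (n - 3)(n - 4)(n - 5) / -6
  L_1(n) = (n - 2)(n - 4)(n - 5) / 2
  L_2(n) = (n - 2)(n - 3)(n - 5) / -2
  L_3(n) = (n - 2)(n - 3)(n - 4) / 6
Then p(n) = -4·L_0(n) - 20·L_1(n) - 52·L_2(n) - 106·L_3(n).
Expanding and collecting terms gives p(n) = -n^3 + n^2 - 2n + 4.
Check: p(4) = -52. ✓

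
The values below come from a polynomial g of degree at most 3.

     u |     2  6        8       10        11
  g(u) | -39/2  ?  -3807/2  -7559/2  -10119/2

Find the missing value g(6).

The 4 known points determine the degree-3 polynomial uniquely.
Write g(u) = au^3 + bu^2 + cu + d. Substituting each data point gives a linear system:
  8a + 4b + 2c + d = -39/2
  512a + 64b + 8c + d = -3807/2
  1000a + 100b + 10c + d = -7559/2
  1331a + 121b + 11c + d = -10119/2
Solving the system yields a = -4, b = 2, c = 2, d = 1/2.
So g(u) = -4u^3 + 2u^2 + 2u + 1/2.
Then g(6) = -1559/2.

-1559/2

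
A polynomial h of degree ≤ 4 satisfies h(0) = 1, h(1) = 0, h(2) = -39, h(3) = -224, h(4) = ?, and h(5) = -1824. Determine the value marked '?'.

-735

The 5 known points determine the degree-4 polynomial uniquely.
Write h(u) = au^4 + bu^3 + cu^2 + du + e. Substituting each data point gives a linear system:
  e = 1
  a + b + c + d + e = 0
  16a + 8b + 4c + 2d + e = -39
  81a + 27b + 9c + 3d + e = -224
  625a + 125b + 25c + 5d + e = -1824
Solving the system yields a = -3, b = 0, c = 2, d = 0, e = 1.
So h(u) = -3u⁴ + 2u² + 1.
Then h(4) = -735.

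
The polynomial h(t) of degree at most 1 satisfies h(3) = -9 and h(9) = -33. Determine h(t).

h(t) = -4t + 3

Write h(t) = at + b. Substituting each data point gives a linear system:
  3a + b = -9
  9a + b = -33
Solving the system yields a = -4, b = 3.
So h(t) = -4t + 3.
Check: h(9) = -33. ✓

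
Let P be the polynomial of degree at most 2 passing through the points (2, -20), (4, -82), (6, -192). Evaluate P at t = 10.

Using the Lagrange interpolation formula with nodes 2, 4, 6:
  L_0(t) = (t - 4)(t - 6) / 8
  L_1(t) = (t - 2)(t - 6) / -4
  L_2(t) = (t - 2)(t - 4) / 8
Then P(t) = -20·L_0(t) - 82·L_1(t) - 192·L_2(t).
Expanding and collecting terms gives P(t) = -6t^2 + 5t - 6.
Evaluating at t = 10: P(10) = -556.

-556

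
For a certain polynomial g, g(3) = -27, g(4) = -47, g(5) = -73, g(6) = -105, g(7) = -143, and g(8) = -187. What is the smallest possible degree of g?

Forward differences of the values at x = 3, 4, 5, 6, 7, 8:
  g  : -27  -47  -73  -105  -143  -187
  Δ  : -20  -26  -32  -38  -44
  Δ^2: -6  -6  -6  -6
  Δ^3: 0  0  0
  Δ^4: 0  0
  Δ^5: 0
The second differences are constant (-6) and nonzero, while all higher differences vanish, so the minimal degree is 2.

2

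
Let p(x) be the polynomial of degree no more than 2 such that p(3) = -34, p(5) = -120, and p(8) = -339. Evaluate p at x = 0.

Using the Lagrange interpolation formula with nodes 3, 5, 8:
  L_0(x) = (x - 5)(x - 8) / 10
  L_1(x) = (x - 3)(x - 8) / -6
  L_2(x) = (x - 3)(x - 5) / 15
Then p(x) = -34·L_0(x) - 120·L_1(x) - 339·L_2(x).
Expanding and collecting terms gives p(x) = -6x^2 + 5x + 5.
Evaluating at x = 0: p(0) = 5.

5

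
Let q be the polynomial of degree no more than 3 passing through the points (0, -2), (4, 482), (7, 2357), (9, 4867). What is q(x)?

q(x) = 6x^3 + 6x^2 + x - 2

Write q(x) = ax^3 + bx^2 + cx + d. Substituting each data point gives a linear system:
  d = -2
  64a + 16b + 4c + d = 482
  343a + 49b + 7c + d = 2357
  729a + 81b + 9c + d = 4867
Solving the system yields a = 6, b = 6, c = 1, d = -2.
So q(x) = 6x^3 + 6x^2 + x - 2.
Check: q(4) = 482. ✓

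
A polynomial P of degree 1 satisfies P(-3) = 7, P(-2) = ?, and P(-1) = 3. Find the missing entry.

The 2 known points determine the degree-1 polynomial uniquely.
Write P(x) = ax + b. Substituting each data point gives a linear system:
  -3a + b = 7
  -a + b = 3
Solving the system yields a = -2, b = 1.
So P(x) = -2x + 1.
Then P(-2) = 5.

5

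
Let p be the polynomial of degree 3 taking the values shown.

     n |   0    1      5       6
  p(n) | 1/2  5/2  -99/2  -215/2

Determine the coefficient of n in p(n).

0

Write p(n) = an^3 + bn^2 + cn + d. Substituting each data point gives a linear system:
  d = 1/2
  a + b + c + d = 5/2
  125a + 25b + 5c + d = -99/2
  216a + 36b + 6c + d = -215/2
Solving the system yields a = -1, b = 3, c = 0, d = 1/2.
So p(n) = -n³ + 3n² + 1/2.
The coefficient of n is 0.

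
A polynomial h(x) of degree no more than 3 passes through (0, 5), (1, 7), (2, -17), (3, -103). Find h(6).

-1093

Forward differences of the values at x = 0, 1, 2, 3:
  h  : 5  7  -17  -103
  Δ  : 2  -24  -86
  Δ^2: -26  -62
  Δ^3: -36
The third differences are constant, confirming degree 3.
Interpolating (Newton forward form) and evaluating at x = 6 gives h(6) = -1093.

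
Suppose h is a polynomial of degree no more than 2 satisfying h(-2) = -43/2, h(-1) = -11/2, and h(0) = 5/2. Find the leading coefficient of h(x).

-4

Write h(x) = ax^2 + bx + c. Substituting each data point gives a linear system:
  4a - 2b + c = -43/2
  a - b + c = -11/2
  c = 5/2
Solving the system yields a = -4, b = 4, c = 5/2.
So h(x) = -4x^2 + 4x + 5/2.
The leading coefficient is -4.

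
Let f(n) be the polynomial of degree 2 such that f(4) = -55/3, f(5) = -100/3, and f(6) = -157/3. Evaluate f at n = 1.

8/3

Using the Lagrange interpolation formula with nodes 4, 5, 6:
  L_0(n) = (n - 5)(n - 6) / 2
  L_1(n) = (n - 4)(n - 6) / -1
  L_2(n) = (n - 4)(n - 5) / 2
Then f(n) = -55/3·L_0(n) - 100/3·L_1(n) - 157/3·L_2(n).
Expanding and collecting terms gives f(n) = -2n² + 3n + 5/3.
Evaluating at n = 1: f(1) = 8/3.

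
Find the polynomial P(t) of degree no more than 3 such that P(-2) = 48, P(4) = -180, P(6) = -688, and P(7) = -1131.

Write P(t) = at^3 + bt^2 + ct + d. Substituting each data point gives a linear system:
  -8a + 4b - 2c + d = 48
  64a + 16b + 4c + d = -180
  216a + 36b + 6c + d = -688
  343a + 49b + 7c + d = -1131
Solving the system yields a = -4, b = 5, c = 0, d = -4.
So P(t) = -4t³ + 5t² - 4.
Check: P(6) = -688. ✓

P(t) = -4t^3 + 5t^2 - 4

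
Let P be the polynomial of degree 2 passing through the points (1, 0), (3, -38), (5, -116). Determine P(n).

P(n) = -5n^2 + n + 4

Write P(n) = an^2 + bn + c. Substituting each data point gives a linear system:
  a + b + c = 0
  9a + 3b + c = -38
  25a + 5b + c = -116
Solving the system yields a = -5, b = 1, c = 4.
So P(n) = -5n^2 + n + 4.
Check: P(1) = 0. ✓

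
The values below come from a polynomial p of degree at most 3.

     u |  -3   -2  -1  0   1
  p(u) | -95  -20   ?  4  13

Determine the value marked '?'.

The 4 known points determine the degree-3 polynomial uniquely.
Write p(u) = au^3 + bu^2 + cu + d. Substituting each data point gives a linear system:
  -27a + 9b - 3c + d = -95
  -8a + 4b - 2c + d = -20
  d = 4
  a + b + c + d = 13
Solving the system yields a = 5, b = 4, c = 0, d = 4.
So p(u) = 5u³ + 4u² + 4.
Then p(-1) = 3.

3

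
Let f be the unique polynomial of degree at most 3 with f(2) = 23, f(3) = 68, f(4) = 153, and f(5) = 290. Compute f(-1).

8

Using the Lagrange interpolation formula with nodes 2, 3, 4, 5:
  L_0(t) = (t - 3)(t - 4)(t - 5) / -6
  L_1(t) = (t - 2)(t - 4)(t - 5) / 2
  L_2(t) = (t - 2)(t - 3)(t - 5) / -2
  L_3(t) = (t - 2)(t - 3)(t - 4) / 6
Then f(t) = 23·L_0(t) + 68·L_1(t) + 153·L_2(t) + 290·L_3(t).
Expanding and collecting terms gives f(t) = 2t³ + 2t² - 3t + 5.
Evaluating at t = -1: f(-1) = 8.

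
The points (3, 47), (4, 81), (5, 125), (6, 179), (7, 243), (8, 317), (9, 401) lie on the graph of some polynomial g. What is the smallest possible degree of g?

2

Forward differences of the values at u = 3, 4, 5, 6, 7, 8, 9:
  g  : 47  81  125  179  243  317  401
  Δ  : 34  44  54  64  74  84
  Δ^2: 10  10  10  10  10
  Δ^3: 0  0  0  0
  Δ^4: 0  0  0
  Δ^5: 0  0
  Δ^6: 0
The second differences are constant (10) and nonzero, while all higher differences vanish, so the minimal degree is 2.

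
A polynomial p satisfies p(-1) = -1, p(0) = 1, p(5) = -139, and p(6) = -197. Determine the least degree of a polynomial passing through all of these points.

2

Divided differences on the nodes -1, 0, 5, 6:
  order 0: -1  1  -139  -197
  order 1: 2  -28  -58
  order 2: -5  -5
  order 3: 0
The order-2 divided differences are all -5 (nonzero) and every higher order vanishes, so the data lies on a polynomial of degree exactly 2.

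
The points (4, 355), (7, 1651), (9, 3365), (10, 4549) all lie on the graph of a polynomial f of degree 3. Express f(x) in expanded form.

f(x) = 4x^3 + 5x^2 + 5x - 1

Using the Lagrange interpolation formula with nodes 4, 7, 9, 10:
  L_0(x) = (x - 7)(x - 9)(x - 10) / -90
  L_1(x) = (x - 4)(x - 9)(x - 10) / 18
  L_2(x) = (x - 4)(x - 7)(x - 10) / -10
  L_3(x) = (x - 4)(x - 7)(x - 9) / 18
Then f(x) = 355·L_0(x) + 1651·L_1(x) + 3365·L_2(x) + 4549·L_3(x).
Expanding and collecting terms gives f(x) = 4x^3 + 5x^2 + 5x - 1.
Check: f(7) = 1651. ✓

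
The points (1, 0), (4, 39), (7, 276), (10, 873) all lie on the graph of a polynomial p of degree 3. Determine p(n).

p(n) = n^3 - n^2 - 3n + 3

Using the Lagrange interpolation formula with nodes 1, 4, 7, 10:
  L_0(n) = (n - 4)(n - 7)(n - 10) / -162
  L_1(n) = (n - 1)(n - 7)(n - 10) / 54
  L_2(n) = (n - 1)(n - 4)(n - 10) / -54
  L_3(n) = (n - 1)(n - 4)(n - 7) / 162
Then p(n) = 0·L_0(n) + 39·L_1(n) + 276·L_2(n) + 873·L_3(n).
Expanding and collecting terms gives p(n) = n^3 - n^2 - 3n + 3.
Check: p(10) = 873. ✓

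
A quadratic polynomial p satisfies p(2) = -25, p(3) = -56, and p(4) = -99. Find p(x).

p(x) = -6x^2 - x + 1

Write p(x) = ax^2 + bx + c. Substituting each data point gives a linear system:
  4a + 2b + c = -25
  9a + 3b + c = -56
  16a + 4b + c = -99
Solving the system yields a = -6, b = -1, c = 1.
So p(x) = -6x² - x + 1.
Check: p(2) = -25. ✓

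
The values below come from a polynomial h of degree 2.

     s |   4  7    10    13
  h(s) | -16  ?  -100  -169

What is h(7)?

-49

On equispaced nodes a degree-2 polynomial has vanishing third forward difference, so
  - h(4) + 3·h(7) - 3·h(10) + h(13) = 0.
Substituting the known values and solving for h(7):
  3·h(7) = -147
  h(7) = -49.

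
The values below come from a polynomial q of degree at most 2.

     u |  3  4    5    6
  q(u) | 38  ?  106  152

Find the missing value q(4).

68

On equispaced nodes a degree-2 polynomial has vanishing third forward difference, so
  - q(3) + 3·q(4) - 3·q(5) + q(6) = 0.
Substituting the known values and solving for q(4):
  3·q(4) = 204
  q(4) = 68.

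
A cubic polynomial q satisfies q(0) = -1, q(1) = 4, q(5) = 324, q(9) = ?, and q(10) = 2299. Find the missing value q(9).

The 4 known points determine the degree-3 polynomial uniquely.
Write q(s) = as^3 + bs^2 + cs + d. Substituting each data point gives a linear system:
  d = -1
  a + b + c + d = 4
  125a + 25b + 5c + d = 324
  1000a + 100b + 10c + d = 2299
Solving the system yields a = 2, b = 3, c = 0, d = -1.
So q(s) = 2s^3 + 3s^2 - 1.
Then q(9) = 1700.

1700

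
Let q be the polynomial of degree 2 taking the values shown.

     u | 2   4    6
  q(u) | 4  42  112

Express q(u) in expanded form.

q(u) = 4u^2 - 5u - 2

Using the Lagrange interpolation formula with nodes 2, 4, 6:
  L_0(u) = (u - 4)(u - 6) / 8
  L_1(u) = (u - 2)(u - 6) / -4
  L_2(u) = (u - 2)(u - 4) / 8
Then q(u) = 4·L_0(u) + 42·L_1(u) + 112·L_2(u).
Expanding and collecting terms gives q(u) = 4u² - 5u - 2.
Check: q(2) = 4. ✓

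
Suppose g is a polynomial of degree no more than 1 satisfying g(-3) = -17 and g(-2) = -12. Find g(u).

g(u) = 5u - 2

Using the Lagrange interpolation formula with nodes -3, -2:
  L_0(u) = (u + 2) / -1
  L_1(u) = (u + 3) / 1
Then g(u) = -17·L_0(u) - 12·L_1(u).
Expanding and collecting terms gives g(u) = 5u - 2.
Check: g(-2) = -12. ✓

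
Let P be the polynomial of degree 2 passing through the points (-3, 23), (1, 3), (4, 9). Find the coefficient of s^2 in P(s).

1

Write P(s) = as^2 + bs + c. Substituting each data point gives a linear system:
  9a - 3b + c = 23
  a + b + c = 3
  16a + 4b + c = 9
Solving the system yields a = 1, b = -3, c = 5.
So P(s) = s² - 3s + 5.
The leading coefficient is 1.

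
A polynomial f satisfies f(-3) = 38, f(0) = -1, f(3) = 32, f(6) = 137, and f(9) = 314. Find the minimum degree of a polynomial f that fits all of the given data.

2

Forward differences of the values at x = -3, 0, 3, 6, 9:
  f  : 38  -1  32  137  314
  Δ  : -39  33  105  177
  Δ^2: 72  72  72
  Δ^3: 0  0
  Δ^4: 0
The second differences are constant (72) and nonzero, while all higher differences vanish, so the minimal degree is 2.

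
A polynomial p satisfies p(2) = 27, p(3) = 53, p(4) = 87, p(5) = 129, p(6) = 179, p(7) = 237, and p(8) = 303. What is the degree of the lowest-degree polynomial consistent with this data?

2

Forward differences of the values at n = 2, 3, 4, 5, 6, 7, 8:
  p  : 27  53  87  129  179  237  303
  Δ  : 26  34  42  50  58  66
  Δ^2: 8  8  8  8  8
  Δ^3: 0  0  0  0
  Δ^4: 0  0  0
  Δ^5: 0  0
  Δ^6: 0
The second differences are constant (8) and nonzero, while all higher differences vanish, so the minimal degree is 2.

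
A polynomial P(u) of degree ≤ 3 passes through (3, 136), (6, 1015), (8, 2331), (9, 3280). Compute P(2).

Using the Lagrange interpolation formula with nodes 3, 6, 8, 9:
  L_0(u) = (u - 6)(u - 8)(u - 9) / -90
  L_1(u) = (u - 3)(u - 8)(u - 9) / 18
  L_2(u) = (u - 3)(u - 6)(u - 9) / -10
  L_3(u) = (u - 3)(u - 6)(u - 8) / 18
Then P(u) = 136·L_0(u) + 1015·L_1(u) + 2331·L_2(u) + 3280·L_3(u).
Expanding and collecting terms gives P(u) = 4u^3 + 5u^2 - 4u - 5.
Evaluating at u = 2: P(2) = 39.

39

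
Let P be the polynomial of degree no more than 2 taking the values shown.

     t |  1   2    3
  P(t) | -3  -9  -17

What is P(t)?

Write P(t) = at^2 + bt + c. Substituting each data point gives a linear system:
  a + b + c = -3
  4a + 2b + c = -9
  9a + 3b + c = -17
Solving the system yields a = -1, b = -3, c = 1.
So P(t) = -t^2 - 3t + 1.
Check: P(3) = -17. ✓

P(t) = -t^2 - 3t + 1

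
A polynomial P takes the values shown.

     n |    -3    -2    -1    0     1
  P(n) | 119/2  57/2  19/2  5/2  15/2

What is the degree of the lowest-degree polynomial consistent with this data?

Forward differences of the values at n = -3, -2, -1, 0, 1:
  P  : 119/2  57/2  19/2  5/2  15/2
  Δ  : -31  -19  -7  5
  Δ^2: 12  12  12
  Δ^3: 0  0
  Δ^4: 0
The second differences are constant (12) and nonzero, while all higher differences vanish, so the minimal degree is 2.

2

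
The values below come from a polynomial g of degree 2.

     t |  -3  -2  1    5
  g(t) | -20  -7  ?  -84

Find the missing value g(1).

-4

The 3 known points determine the degree-2 polynomial uniquely.
Write g(t) = at^2 + bt + c. Substituting each data point gives a linear system:
  9a - 3b + c = -20
  4a - 2b + c = -7
  25a + 5b + c = -84
Solving the system yields a = -3, b = -2, c = 1.
So g(t) = -3t^2 - 2t + 1.
Then g(1) = -4.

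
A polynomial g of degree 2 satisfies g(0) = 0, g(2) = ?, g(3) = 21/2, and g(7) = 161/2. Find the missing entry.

3

The 3 known points determine the degree-2 polynomial uniquely.
Write g(u) = au^2 + bu + c. Substituting each data point gives a linear system:
  c = 0
  9a + 3b + c = 21/2
  49a + 7b + c = 161/2
Solving the system yields a = 2, b = -5/2, c = 0.
So g(u) = 2u² - (5/2)u.
Then g(2) = 3.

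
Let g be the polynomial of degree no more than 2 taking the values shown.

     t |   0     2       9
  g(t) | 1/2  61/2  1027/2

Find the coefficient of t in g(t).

3

Write g(t) = at^2 + bt + c. Substituting each data point gives a linear system:
  c = 1/2
  4a + 2b + c = 61/2
  81a + 9b + c = 1027/2
Solving the system yields a = 6, b = 3, c = 1/2.
So g(t) = 6t^2 + 3t + 1/2.
The coefficient of t is 3.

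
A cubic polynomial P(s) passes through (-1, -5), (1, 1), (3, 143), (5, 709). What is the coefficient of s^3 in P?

Write P(s) = as^3 + bs^2 + cs + d. Substituting each data point gives a linear system:
  -a + b - c + d = -5
  a + b + c + d = 1
  27a + 9b + 3c + d = 143
  125a + 25b + 5c + d = 709
Solving the system yields a = 6, b = -1, c = -3, d = -1.
So P(s) = 6s^3 - s^2 - 3s - 1.
The leading coefficient is 6.

6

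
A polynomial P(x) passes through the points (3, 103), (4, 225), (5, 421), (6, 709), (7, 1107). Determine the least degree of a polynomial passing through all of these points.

3

Forward differences of the values at x = 3, 4, 5, 6, 7:
  P  : 103  225  421  709  1107
  Δ  : 122  196  288  398
  Δ^2: 74  92  110
  Δ^3: 18  18
  Δ^4: 0
The third differences are constant (18) and nonzero, while all higher differences vanish, so the minimal degree is 3.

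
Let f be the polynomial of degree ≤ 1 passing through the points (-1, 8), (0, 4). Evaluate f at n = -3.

16

Write f(n) = an + b. Substituting each data point gives a linear system:
  -a + b = 8
  b = 4
Solving the system yields a = -4, b = 4.
So f(n) = -4n + 4.
Then f(-3) = 16.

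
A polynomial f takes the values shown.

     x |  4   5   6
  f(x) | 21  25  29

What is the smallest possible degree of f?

Forward differences of the values at x = 4, 5, 6:
  f  : 21  25  29
  Δ  : 4  4
  Δ^2: 0
The first differences are constant (4) and nonzero, while all higher differences vanish, so the minimal degree is 1.

1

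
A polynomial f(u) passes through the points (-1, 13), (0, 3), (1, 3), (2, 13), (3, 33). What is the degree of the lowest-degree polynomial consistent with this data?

2

Forward differences of the values at u = -1, 0, 1, 2, 3:
  f  : 13  3  3  13  33
  Δ  : -10  0  10  20
  Δ^2: 10  10  10
  Δ^3: 0  0
  Δ^4: 0
The second differences are constant (10) and nonzero, while all higher differences vanish, so the minimal degree is 2.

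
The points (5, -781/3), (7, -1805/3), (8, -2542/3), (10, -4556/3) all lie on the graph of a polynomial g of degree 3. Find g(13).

-9197/3

Write g(s) = as^3 + bs^2 + cs + d. Substituting each data point gives a linear system:
  125a + 25b + 5c + d = -781/3
  343a + 49b + 7c + d = -1805/3
  512a + 64b + 8c + d = -2542/3
  1000a + 100b + 10c + d = -4556/3
Solving the system yields a = -1, b = -5, c = -5/3, d = -2.
So g(s) = -s³ - 5s² - (5/3)s - 2.
Then g(13) = -9197/3.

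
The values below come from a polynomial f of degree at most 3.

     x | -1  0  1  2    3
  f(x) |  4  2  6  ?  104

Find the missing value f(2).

On equispaced nodes a degree-3 polynomial has vanishing fourth forward difference, so
  f(-1) - 4·f(0) + 6·f(1) - 4·f(2) + f(3) = 0.
Substituting the known values and solving for f(2):
  -4·f(2) = -136
  f(2) = 34.

34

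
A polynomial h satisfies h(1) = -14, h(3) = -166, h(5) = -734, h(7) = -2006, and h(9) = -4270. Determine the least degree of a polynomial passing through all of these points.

Forward differences of the values at n = 1, 3, 5, 7, 9:
  h  : -14  -166  -734  -2006  -4270
  Δ  : -152  -568  -1272  -2264
  Δ^2: -416  -704  -992
  Δ^3: -288  -288
  Δ^4: 0
The third differences are constant (-288) and nonzero, while all higher differences vanish, so the minimal degree is 3.

3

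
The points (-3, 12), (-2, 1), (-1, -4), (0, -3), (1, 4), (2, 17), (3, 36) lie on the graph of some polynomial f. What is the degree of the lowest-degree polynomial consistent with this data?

Forward differences of the values at x = -3, -2, -1, 0, 1, 2, 3:
  f  : 12  1  -4  -3  4  17  36
  Δ  : -11  -5  1  7  13  19
  Δ^2: 6  6  6  6  6
  Δ^3: 0  0  0  0
  Δ^4: 0  0  0
  Δ^5: 0  0
  Δ^6: 0
The second differences are constant (6) and nonzero, while all higher differences vanish, so the minimal degree is 2.

2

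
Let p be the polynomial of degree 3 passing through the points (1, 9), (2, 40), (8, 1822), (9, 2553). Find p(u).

p(u) = 3u^3 + 5u^2 - 5u + 6

Write p(u) = au^3 + bu^2 + cu + d. Substituting each data point gives a linear system:
  a + b + c + d = 9
  8a + 4b + 2c + d = 40
  512a + 64b + 8c + d = 1822
  729a + 81b + 9c + d = 2553
Solving the system yields a = 3, b = 5, c = -5, d = 6.
So p(u) = 3u^3 + 5u^2 - 5u + 6.
Check: p(2) = 40. ✓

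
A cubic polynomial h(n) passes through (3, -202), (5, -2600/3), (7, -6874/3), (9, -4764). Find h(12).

-11068

Forward differences of the values at n = 3, 5, 7, 9:
  h  : -202  -2600/3  -6874/3  -4764
  Δ  : -1994/3  -4274/3  -7418/3
  Δ^2: -760  -1048
  Δ^3: -288
The third differences are constant, confirming degree 3.
Interpolating (Newton forward form) and evaluating at n = 12 gives h(12) = -11068.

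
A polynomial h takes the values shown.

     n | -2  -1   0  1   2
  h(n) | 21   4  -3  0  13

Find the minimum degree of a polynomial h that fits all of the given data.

2

Forward differences of the values at n = -2, -1, 0, 1, 2:
  h  : 21  4  -3  0  13
  Δ  : -17  -7  3  13
  Δ^2: 10  10  10
  Δ^3: 0  0
  Δ^4: 0
The second differences are constant (10) and nonzero, while all higher differences vanish, so the minimal degree is 2.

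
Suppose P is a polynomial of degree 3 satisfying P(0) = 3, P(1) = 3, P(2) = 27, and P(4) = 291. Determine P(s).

P(s) = 6s^3 - 6s^2 + 3

Using the Lagrange interpolation formula with nodes 0, 1, 2, 4:
  L_0(s) = (s - 1)(s - 2)(s - 4) / -8
  L_1(s) = s(s - 2)(s - 4) / 3
  L_2(s) = s(s - 1)(s - 4) / -4
  L_3(s) = s(s - 1)(s - 2) / 24
Then P(s) = 3·L_0(s) + 3·L_1(s) + 27·L_2(s) + 291·L_3(s).
Expanding and collecting terms gives P(s) = 6s^3 - 6s^2 + 3.
Check: P(4) = 291. ✓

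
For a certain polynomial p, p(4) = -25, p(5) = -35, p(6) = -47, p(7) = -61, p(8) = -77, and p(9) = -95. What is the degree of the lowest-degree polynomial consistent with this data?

2

Forward differences of the values at u = 4, 5, 6, 7, 8, 9:
  p  : -25  -35  -47  -61  -77  -95
  Δ  : -10  -12  -14  -16  -18
  Δ^2: -2  -2  -2  -2
  Δ^3: 0  0  0
  Δ^4: 0  0
  Δ^5: 0
The second differences are constant (-2) and nonzero, while all higher differences vanish, so the minimal degree is 2.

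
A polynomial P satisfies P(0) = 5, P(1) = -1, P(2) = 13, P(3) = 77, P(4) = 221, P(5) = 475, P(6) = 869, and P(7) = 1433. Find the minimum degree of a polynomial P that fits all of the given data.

3

Forward differences of the values at n = 0, 1, 2, 3, 4, 5, 6, 7:
  P  : 5  -1  13  77  221  475  869  1433
  Δ  : -6  14  64  144  254  394  564
  Δ^2: 20  50  80  110  140  170
  Δ^3: 30  30  30  30  30
  Δ^4: 0  0  0  0
  Δ^5: 0  0  0
  Δ^6: 0  0
  Δ^7: 0
The third differences are constant (30) and nonzero, while all higher differences vanish, so the minimal degree is 3.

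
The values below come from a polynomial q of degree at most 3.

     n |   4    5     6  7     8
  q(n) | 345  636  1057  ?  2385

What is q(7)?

1632

The 4 known points determine the degree-3 polynomial uniquely.
Write q(n) = an^3 + bn^2 + cn + d. Substituting each data point gives a linear system:
  64a + 16b + 4c + d = 345
  125a + 25b + 5c + d = 636
  216a + 36b + 6c + d = 1057
  512a + 64b + 8c + d = 2385
Solving the system yields a = 4, b = 5, c = 2, d = 1.
So q(n) = 4n³ + 5n² + 2n + 1.
Then q(7) = 1632.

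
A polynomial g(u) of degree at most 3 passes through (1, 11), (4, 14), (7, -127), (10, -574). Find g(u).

g(u) = -u^3 + 4u^2 + 2u + 6

Write g(u) = au^3 + bu^2 + cu + d. Substituting each data point gives a linear system:
  a + b + c + d = 11
  64a + 16b + 4c + d = 14
  343a + 49b + 7c + d = -127
  1000a + 100b + 10c + d = -574
Solving the system yields a = -1, b = 4, c = 2, d = 6.
So g(u) = -u³ + 4u² + 2u + 6.
Check: g(7) = -127. ✓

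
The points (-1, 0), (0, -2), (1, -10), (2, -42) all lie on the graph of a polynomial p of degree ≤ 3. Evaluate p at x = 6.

Using the Lagrange interpolation formula with nodes -1, 0, 1, 2:
  L_0(x) = x(x - 1)(x - 2) / -6
  L_1(x) = (x + 1)(x - 1)(x - 2) / 2
  L_2(x) = (x + 1)x(x - 2) / -2
  L_3(x) = (x + 1)x(x - 1) / 6
Then p(x) = 0·L_0(x) - 2·L_1(x) - 10·L_2(x) - 42·L_3(x).
Expanding and collecting terms gives p(x) = -3x^3 - 3x^2 - 2x - 2.
Evaluating at x = 6: p(6) = -770.

-770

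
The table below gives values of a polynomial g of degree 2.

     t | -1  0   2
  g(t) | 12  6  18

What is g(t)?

Using the Lagrange interpolation formula with nodes -1, 0, 2:
  L_0(t) = t(t - 2) / 3
  L_1(t) = (t + 1)(t - 2) / -2
  L_2(t) = (t + 1)t / 6
Then g(t) = 12·L_0(t) + 6·L_1(t) + 18·L_2(t).
Expanding and collecting terms gives g(t) = 4t^2 - 2t + 6.
Check: g(-1) = 12. ✓

g(t) = 4t^2 - 2t + 6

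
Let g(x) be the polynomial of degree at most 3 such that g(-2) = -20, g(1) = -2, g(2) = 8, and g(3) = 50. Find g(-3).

Using the Lagrange interpolation formula with nodes -2, 1, 2, 3:
  L_0(x) = (x - 1)(x - 2)(x - 3) / -60
  L_1(x) = (x + 2)(x - 2)(x - 3) / 6
  L_2(x) = (x + 2)(x - 1)(x - 3) / -4
  L_3(x) = (x + 2)(x - 1)(x - 2) / 10
Then g(x) = -20·L_0(x) - 2·L_1(x) + 8·L_2(x) + 50·L_3(x).
Expanding and collecting terms gives g(x) = 3x³ - 2x² - 5x + 2.
Evaluating at x = -3: g(-3) = -82.

-82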